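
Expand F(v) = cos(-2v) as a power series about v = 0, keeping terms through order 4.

2*v^4/3 - 2*v^2 + 1

[v^0] = 1;  [v^1] = 0;  [v^2] = -2;  [v^3] = 0;  [v^4] = 2/3.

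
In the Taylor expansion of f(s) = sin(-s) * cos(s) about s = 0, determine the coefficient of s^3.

Multiply the two series term by term and collect like powers.
So c_3 = f′′′(0)/3! = 2/3.

2/3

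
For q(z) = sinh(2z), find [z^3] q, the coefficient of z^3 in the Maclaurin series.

Compute the successive derivatives at the expansion point and divide by k!.
q(0) = 0
q′(0) = 2
q′′(0) = 0
q′′′(0) = 8
The Taylor polynomial is Σ q^(k)(0)/k! · z^k.

4/3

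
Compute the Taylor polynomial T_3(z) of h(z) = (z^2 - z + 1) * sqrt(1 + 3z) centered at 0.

69*z^3/16 - 13*z^2/8 + z/2 + 1

Distribute the polynomial across the series and collect like powers.
h(0) = 1
h′(0) = 1/2
h′′(0) = -13/4
h′′′(0) = 207/8
The Taylor polynomial is Σ h^(k)(0)/k! · z^k.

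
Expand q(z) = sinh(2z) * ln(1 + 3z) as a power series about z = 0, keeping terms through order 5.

Expand each factor separately, then convolve coefficients.

-93*z^5/2 + 22*z^4 - 9*z^3 + 6*z^2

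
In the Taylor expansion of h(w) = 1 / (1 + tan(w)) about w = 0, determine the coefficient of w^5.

Expand as Σ (-1)^k u^k with u equal to the inner function's series.
h(0) = 1
h′(0) = -1
h′′(0) = 2
h′′′(0) = -8
h^(4)(0) = 40
h^(5)(0) = -256

-32/15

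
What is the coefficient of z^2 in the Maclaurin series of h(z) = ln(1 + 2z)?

-2

h(0) = 0
h′(0) = 2
h′′(0) = -4
So c_2 = h′′(0)/2! = -2.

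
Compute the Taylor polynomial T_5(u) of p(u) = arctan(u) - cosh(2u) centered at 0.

Expand each term separately and add.
p(0) = -1
p′(0) = 1
p′′(0) = -4
p′′′(0) = -2
p^(4)(0) = -16
p^(5)(0) = 24

u^5/5 - 2*u^4/3 - u^3/3 - 2*u^2 + u - 1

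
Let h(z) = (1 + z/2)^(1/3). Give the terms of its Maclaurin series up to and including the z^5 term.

[z^0] = 1;  [z^1] = 1/6;  [z^2] = -1/36;  [z^3] = 5/648;  [z^4] = -5/1944;  [z^5] = 11/11664.

11*z^5/11664 - 5*z^4/1944 + 5*z^3/648 - z^2/36 + z/6 + 1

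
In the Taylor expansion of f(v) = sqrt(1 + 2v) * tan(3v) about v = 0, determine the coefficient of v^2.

Multiply the two series term by term and collect like powers.
[v^0] = 0;  [v^1] = 3;  [v^2] = 3.

3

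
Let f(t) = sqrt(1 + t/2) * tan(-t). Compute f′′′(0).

Multiply the two series term by term and collect like powers.
The coefficient of t^3 in the expansion is -29/96, so f′′′(0) = 3! * (-29/96) = -29/16.

-29/16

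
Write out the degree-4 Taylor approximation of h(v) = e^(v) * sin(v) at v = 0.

Take the Cauchy product of the two expansions.
h(0) = 0
h′(0) = 1
h′′(0) = 2
h′′′(0) = 2
h^(4)(0) = 0
The Taylor polynomial is Σ h^(k)(0)/k! · v^k.

v^3/3 + v^2 + v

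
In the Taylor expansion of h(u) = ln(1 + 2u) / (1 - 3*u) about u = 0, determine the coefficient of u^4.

40

Use 1/(1 - r) = Σ r^k on the denominator, then take the Cauchy product.
[u^0] = 0;  [u^1] = 2;  [u^2] = 4;  [u^3] = 44/3;  [u^4] = 40.
So c_4 = h^(4)(0)/4! = 40.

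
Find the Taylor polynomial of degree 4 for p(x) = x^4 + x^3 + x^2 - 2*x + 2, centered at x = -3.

p(-3) = 71
p′(-3) = -89
p′′(-3) = 92
p′′′(-3) = -66
p^(4)(-3) = 24

(x + 3)^4 - 11*(x + 3)^3 + 46*(x + 3)^2 - 89*(x + 3) + 71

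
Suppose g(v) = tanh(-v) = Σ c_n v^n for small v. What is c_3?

1/3

g(0) = 0
g′(0) = -1
g′′(0) = 0
g′′′(0) = 2
The Taylor polynomial is Σ g^(k)(0)/k! · v^k.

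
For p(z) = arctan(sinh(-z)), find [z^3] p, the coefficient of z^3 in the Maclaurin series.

Plug the Maclaurin series of the inner function into that of the outer and collect terms.
p(0) = 0
p′(0) = -1
p′′(0) = 0
p′′′(0) = 1
Then c_k = p^(k)(0)/k! gives each Taylor coefficient.

1/6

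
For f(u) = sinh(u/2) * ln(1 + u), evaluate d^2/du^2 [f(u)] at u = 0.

1

Expand each factor separately, then convolve coefficients.
From the series, [u^2] f = 1/2; multiply by 2! = 2 to get 1.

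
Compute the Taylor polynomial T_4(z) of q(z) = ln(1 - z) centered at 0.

-z^4/4 - z^3/3 - z^2/2 - z

q(0) = 0
q′(0) = -1
q′′(0) = -1
q′′′(0) = -2
q^(4)(0) = -6
The Taylor polynomial is Σ q^(k)(0)/k! · z^k.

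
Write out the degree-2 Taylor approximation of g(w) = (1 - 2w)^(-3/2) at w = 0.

15*w^2/2 + 3*w + 1

g(0) = 1
g′(0) = 3
g′′(0) = 15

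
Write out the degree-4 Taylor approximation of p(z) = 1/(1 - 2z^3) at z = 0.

2*z^3 + 1

p(0) = 1
p′(0) = 0
p′′(0) = 0
p′′′(0) = 12
p^(4)(0) = 0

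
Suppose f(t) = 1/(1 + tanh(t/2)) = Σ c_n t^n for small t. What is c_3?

-1/12

Let u equal the inner series; expand the outer function in u and truncate.
f(0) = 1
f′(0) = -1/2
f′′(0) = 1/2
f′′′(0) = -1/2
The Taylor polynomial is Σ f^(k)(0)/k! · t^k.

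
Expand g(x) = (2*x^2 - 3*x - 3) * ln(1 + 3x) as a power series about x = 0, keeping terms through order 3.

Distribute the polynomial across the series and collect like powers.
g(0) = 0
g′(0) = -9
g′′(0) = 9
g′′′(0) = -45
Dividing each by k! gives the coefficients c_0, ..., c_3.

-15*x^3/2 + 9*x^2/2 - 9*x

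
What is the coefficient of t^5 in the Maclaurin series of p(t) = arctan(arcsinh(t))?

Substitute the inner expansion into the outer series and collect powers.
p(0) = 0
p′(0) = 1
p′′(0) = 0
p′′′(0) = -3
p^(4)(0) = 0
p^(5)(0) = 53

53/120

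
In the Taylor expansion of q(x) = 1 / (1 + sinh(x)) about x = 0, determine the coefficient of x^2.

Expand as Σ (-1)^k u^k with u equal to the inner function's series.
[x^0] = 1;  [x^1] = -1;  [x^2] = 1.

1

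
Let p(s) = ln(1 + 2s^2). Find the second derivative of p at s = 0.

Use the known series and substitute for the argument.
From the series, [s^2] p = 2; multiply by 2! = 2 to get 4.

4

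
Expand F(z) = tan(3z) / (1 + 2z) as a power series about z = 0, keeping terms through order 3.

21*z^3 - 6*z^2 + 3*z

Expand each factor separately, then convolve coefficients.
F(0) = 0
F′(0) = 3
F′′(0) = -12
F′′′(0) = 126
Then c_k = F^(k)(0)/k! gives each Taylor coefficient.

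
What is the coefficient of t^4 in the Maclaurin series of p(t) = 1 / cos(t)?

Divide the numerator series by the denominator series (power-series long division).
So c_4 = p^(4)(0)/4! = 5/24.

5/24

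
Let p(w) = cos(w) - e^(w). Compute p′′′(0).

-1

Combine the two series term by term.
The coefficient of w^3 in the expansion is -1/6, so p′′′(0) = 3! * (-1/6) = -1.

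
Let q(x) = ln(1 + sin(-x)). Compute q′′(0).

Substitute the inner expansion into the outer series and collect powers.
From the series, [x^2] q = -1/2; multiply by 2! = 2 to get -1.

-1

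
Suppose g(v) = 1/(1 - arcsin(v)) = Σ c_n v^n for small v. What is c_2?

1

Plug the Maclaurin series of the inner function into that of the outer and collect terms.
[v^0] = 1;  [v^1] = 1;  [v^2] = 1.
So c_2 = g′′(0)/2! = 1.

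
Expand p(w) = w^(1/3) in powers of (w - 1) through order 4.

Compute the successive derivatives at the expansion point and divide by k!.
p(1) = 1
p′(1) = 1/3
p′′(1) = -2/9
p′′′(1) = 10/27
p^(4)(1) = -80/81

-10*(w - 1)^4/243 + 5*(w - 1)^3/81 - (w - 1)^2/9 + (w - 1)/3 + 1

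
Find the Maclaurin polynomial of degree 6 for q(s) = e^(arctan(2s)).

Let u equal the inner series; expand the outer function in u and truncate.
q(0) = 1
q′(0) = 2
q′′(0) = 4
q′′′(0) = -8
q^(4)(0) = -112
q^(5)(0) = 160
q^(6)(0) = 9280

116*s^6/9 + 4*s^5/3 - 14*s^4/3 - 4*s^3/3 + 2*s^2 + 2*s + 1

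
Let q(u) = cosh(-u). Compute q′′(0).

1

Use the known series and substitute for the argument.
From the series, [u^2] q = 1/2; multiply by 2! = 2 to get 1.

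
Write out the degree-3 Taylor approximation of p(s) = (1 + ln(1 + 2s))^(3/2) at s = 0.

Compose series: expand the inner function first, then feed it into the outer expansion.
[s^0] = 1;  [s^1] = 3;  [s^2] = -3/2;  [s^3] = 1/2.

s^3/2 - 3*s^2/2 + 3*s + 1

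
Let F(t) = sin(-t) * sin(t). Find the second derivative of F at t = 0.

-2

Write out both Maclaurin series and multiply, keeping only the needed powers.
The coefficient of t^2 in the expansion is -1, so F′′(0) = 2! * (-1) = -2.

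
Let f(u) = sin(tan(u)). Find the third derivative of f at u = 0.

1

Let u equal the inner series; expand the outer function in u and truncate.
The coefficient of u^3 in the expansion is 1/6, so f′′′(0) = 3! * (1/6) = 1.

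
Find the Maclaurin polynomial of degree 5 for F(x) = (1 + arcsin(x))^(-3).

Substitute the inner expansion into the outer series and collect powers.
F(0) = 1
F′(0) = -3
F′′(0) = 12
F′′′(0) = -63
F^(4)(0) = 408
F^(5)(0) = -3147

-1049*x^5/40 + 17*x^4 - 21*x^3/2 + 6*x^2 - 3*x + 1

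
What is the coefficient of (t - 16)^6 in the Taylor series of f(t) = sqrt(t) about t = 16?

-21/4294967296

[(t - 16)^0] = 4;  [(t - 16)^1] = 1/8;  [(t - 16)^2] = -1/512;  [(t - 16)^3] = 1/16384;  [(t - 16)^4] = -5/2097152;  [(t - 16)^5] = 7/67108864;  [(t - 16)^6] = -21/4294967296.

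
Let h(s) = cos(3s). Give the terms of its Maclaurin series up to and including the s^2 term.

[s^0] = 1;  [s^1] = 0;  [s^2] = -9/2.

1 - 9*s^2/2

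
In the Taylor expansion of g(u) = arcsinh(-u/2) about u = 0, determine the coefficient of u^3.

1/48

c_3 = g′′′(0)/3! = 1/48.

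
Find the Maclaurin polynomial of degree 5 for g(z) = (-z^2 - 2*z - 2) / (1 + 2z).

40*z^5 - 20*z^4 + 10*z^3 - 5*z^2 + 2*z - 2

Shift and add copies of the series according to the polynomial's terms.
g(0) = -2
g′(0) = 2
g′′(0) = -10
g′′′(0) = 60
g^(4)(0) = -480
g^(5)(0) = 4800
Then c_k = g^(k)(0)/k! gives each Taylor coefficient.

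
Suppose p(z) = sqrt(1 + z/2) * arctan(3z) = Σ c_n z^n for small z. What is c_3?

-291/32

Take the Cauchy product of the two expansions.
p(0) = 0
p′(0) = 3
p′′(0) = 3/2
p′′′(0) = -873/16
Dividing each by k! gives the coefficients c_0, ..., c_3.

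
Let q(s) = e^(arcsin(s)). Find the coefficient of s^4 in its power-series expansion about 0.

5/24

Plug the Maclaurin series of the inner function into that of the outer and collect terms.
q(0) = 1
q′(0) = 1
q′′(0) = 1
q′′′(0) = 2
q^(4)(0) = 5
So c_4 = q^(4)(0)/4! = 5/24.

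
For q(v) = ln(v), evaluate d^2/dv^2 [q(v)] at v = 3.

-1/9

From the series, [(v - 3)^2] q = -1/18; multiply by 2! = 2 to get -1/9.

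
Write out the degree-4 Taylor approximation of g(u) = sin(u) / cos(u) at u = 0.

u^3/3 + u

Write the quotient as an unknown series and match coefficients against numerator = denominator · series.
g(0) = 0
g′(0) = 1
g′′(0) = 0
g′′′(0) = 2
g^(4)(0) = 0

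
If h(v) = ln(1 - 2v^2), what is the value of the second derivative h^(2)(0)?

From the series, [v^2] h = -2; multiply by 2! = 2 to get -4.

-4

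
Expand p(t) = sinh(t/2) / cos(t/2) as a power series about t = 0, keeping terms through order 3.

t^3/12 + t/2

Write the quotient as an unknown series and match coefficients against numerator = denominator · series.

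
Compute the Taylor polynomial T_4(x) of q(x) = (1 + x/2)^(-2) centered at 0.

[x^0] = 1;  [x^1] = -1;  [x^2] = 3/4;  [x^3] = -1/2;  [x^4] = 5/16.

5*x^4/16 - x^3/2 + 3*x^2/4 - x + 1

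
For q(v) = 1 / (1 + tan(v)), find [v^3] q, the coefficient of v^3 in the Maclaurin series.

-4/3

Use the geometric series for the reciprocal, then substitute.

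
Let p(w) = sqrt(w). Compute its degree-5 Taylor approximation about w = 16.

7*(w - 16)^5/67108864 - 5*(w - 16)^4/2097152 + (w - 16)^3/16384 - (w - 16)^2/512 + (w - 16)/8 + 4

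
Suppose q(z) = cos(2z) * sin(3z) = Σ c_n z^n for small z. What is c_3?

-21/2

Take the Cauchy product of the two expansions.
q(0) = 0
q′(0) = 3
q′′(0) = 0
q′′′(0) = -63
Dividing each by k! gives the coefficients c_0, ..., c_3.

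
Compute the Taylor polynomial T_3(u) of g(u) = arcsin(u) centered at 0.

Apply the Taylor formula c_k = f^(k)(a)/k!.
g(0) = 0
g′(0) = 1
g′′(0) = 0
g′′′(0) = 1
The Taylor polynomial is Σ g^(k)(0)/k! · u^k.

u^3/6 + u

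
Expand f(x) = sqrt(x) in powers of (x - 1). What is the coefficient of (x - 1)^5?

f(1) = 1
f′(1) = 1/2
f′′(1) = -1/4
f′′′(1) = 3/8
f^(4)(1) = -15/16
f^(5)(1) = 105/32

7/256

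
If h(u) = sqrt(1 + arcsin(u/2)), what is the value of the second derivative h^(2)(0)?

-1/16

Plug the Maclaurin series of the inner function into that of the outer and collect terms.
From the series, [u^2] h = -1/32; multiply by 2! = 2 to get -1/16.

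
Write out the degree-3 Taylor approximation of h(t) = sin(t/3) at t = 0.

h(0) = 0
h′(0) = 1/3
h′′(0) = 0
h′′′(0) = -1/27
The Taylor polynomial is Σ h^(k)(0)/k! · t^k.

-t^3/162 + t/3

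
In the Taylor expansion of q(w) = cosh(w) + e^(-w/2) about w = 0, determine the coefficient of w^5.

-1/3840

Expand each term separately and add.
So c_5 = q^(5)(0)/5! = -1/3840.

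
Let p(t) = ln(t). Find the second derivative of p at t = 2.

-1/4

Compute the successive derivatives at the expansion point and divide by k!.
The coefficient of (t - 2)^2 in the expansion is -1/8, so p′′(2) = 2! * (-1/8) = -1/4.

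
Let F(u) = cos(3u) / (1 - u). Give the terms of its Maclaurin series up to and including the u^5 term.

Expand each factor separately, then convolve coefficients.
[u^0] = 1;  [u^1] = 1;  [u^2] = -7/2;  [u^3] = -7/2;  [u^4] = -1/8;  [u^5] = -1/8.

-u^5/8 - u^4/8 - 7*u^3/2 - 7*u^2/2 + u + 1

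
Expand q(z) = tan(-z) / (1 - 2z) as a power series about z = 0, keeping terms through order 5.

Write out both Maclaurin series and multiply, keeping only the needed powers.
[z^0] = 0;  [z^1] = -1;  [z^2] = -2;  [z^3] = -13/3;  [z^4] = -26/3;  [z^5] = -262/15.

-262*z^5/15 - 26*z^4/3 - 13*z^3/3 - 2*z^2 - z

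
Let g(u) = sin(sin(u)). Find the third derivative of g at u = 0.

-2

Plug the Maclaurin series of the inner function into that of the outer and collect terms.
The coefficient of u^3 in the expansion is -1/3, so g′′′(0) = 3! * (-1/3) = -2.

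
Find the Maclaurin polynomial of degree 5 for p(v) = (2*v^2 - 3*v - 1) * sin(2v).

Multiply each power in the prefactor through the base expansion.
p(0) = 0
p′(0) = -2
p′′(0) = -12
p′′′(0) = 32
p^(4)(0) = 96
p^(5)(0) = -352
Dividing each by k! gives the coefficients c_0, ..., c_5.

-44*v^5/15 + 4*v^4 + 16*v^3/3 - 6*v^2 - 2*v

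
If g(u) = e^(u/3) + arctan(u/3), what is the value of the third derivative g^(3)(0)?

-1/27

Expand each term separately and add.
From the series, [u^3] g = -1/162; multiply by 3! = 6 to get -1/27.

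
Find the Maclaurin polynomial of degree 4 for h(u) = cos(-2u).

h(0) = 1
h′(0) = 0
h′′(0) = -4
h′′′(0) = 0
h^(4)(0) = 16
Dividing each by k! gives the coefficients c_0, ..., c_4.

2*u^4/3 - 2*u^2 + 1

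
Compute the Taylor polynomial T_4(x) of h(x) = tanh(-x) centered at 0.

x^3/3 - x

h(0) = 0
h′(0) = -1
h′′(0) = 0
h′′′(0) = 2
h^(4)(0) = 0
The Taylor polynomial is Σ h^(k)(0)/k! · x^k.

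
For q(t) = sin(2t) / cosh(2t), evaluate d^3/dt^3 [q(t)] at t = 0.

Divide the numerator series by the denominator series (power-series long division).
From the series, [t^3] q = -16/3; multiply by 3! = 6 to get -32.

-32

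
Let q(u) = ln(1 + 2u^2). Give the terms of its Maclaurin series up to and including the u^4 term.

-2*u^4 + 2*u^2

q(0) = 0
q′(0) = 0
q′′(0) = 4
q′′′(0) = 0
q^(4)(0) = -48
Dividing each by k! gives the coefficients c_0, ..., c_4.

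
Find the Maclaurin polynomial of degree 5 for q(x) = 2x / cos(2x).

20*x^5/3 + 4*x^3 + 2*x

Invert the denominator's series and multiply.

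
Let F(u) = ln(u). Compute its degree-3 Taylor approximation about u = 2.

(u - 2)^3/24 - (u - 2)^2/8 + (u - 2)/2 + ln(2)

Compute the successive derivatives at the expansion point and divide by k!.
[(u - 2)^0] = ln(2);  [(u - 2)^1] = 1/2;  [(u - 2)^2] = -1/8;  [(u - 2)^3] = 1/24.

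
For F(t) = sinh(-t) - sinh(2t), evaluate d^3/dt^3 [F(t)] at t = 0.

Expand each term separately and add.
From the series, [t^3] F = -3/2; multiply by 3! = 6 to get -9.

-9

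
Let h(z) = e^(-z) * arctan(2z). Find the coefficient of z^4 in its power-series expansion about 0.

7/3

Multiply the two series term by term and collect like powers.
h(0) = 0
h′(0) = 2
h′′(0) = -4
h′′′(0) = -10
h^(4)(0) = 56
So c_4 = h^(4)(0)/4! = 7/3.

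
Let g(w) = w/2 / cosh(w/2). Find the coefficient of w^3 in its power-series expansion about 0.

Write the quotient as an unknown series and match coefficients against numerator = denominator · series.

-1/16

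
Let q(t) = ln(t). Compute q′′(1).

-1

Compute the successive derivatives at the expansion point and divide by k!.
From the series, [(t - 1)^2] q = -1/2; multiply by 2! = 2 to get -1.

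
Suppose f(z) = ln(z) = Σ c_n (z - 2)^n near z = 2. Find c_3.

1/24

Apply the Taylor formula c_k = f^(k)(a)/k!.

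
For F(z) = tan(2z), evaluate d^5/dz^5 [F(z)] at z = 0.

512

From the series, [z^5] F = 64/15; multiply by 5! = 120 to get 512.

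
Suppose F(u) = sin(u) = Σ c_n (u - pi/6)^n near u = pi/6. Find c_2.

F(pi/6) = 1/2
F′(pi/6) = sqrt(3)/2
F′′(pi/6) = -1/2
The Taylor polynomial is Σ F^(k)(pi/6)/k! · (u - pi/6)^k.

-1/4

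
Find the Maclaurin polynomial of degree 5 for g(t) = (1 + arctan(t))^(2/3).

Plug the Maclaurin series of the inner function into that of the outer and collect terms.
g(0) = 1
g′(0) = 2/3
g′′(0) = -2/9
g′′′(0) = -28/27
g^(4)(0) = 88/81
g^(5)(0) = 3008/243

376*t^5/3645 + 11*t^4/243 - 14*t^3/81 - t^2/9 + 2*t/3 + 1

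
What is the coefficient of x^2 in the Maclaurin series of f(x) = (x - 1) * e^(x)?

Distribute the polynomial across the series and collect like powers.
[x^0] = -1;  [x^1] = 0;  [x^2] = 1/2.

1/2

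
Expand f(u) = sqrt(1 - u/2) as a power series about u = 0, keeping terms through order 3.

Use the known series and substitute for the argument.

-u^3/128 - u^2/32 - u/4 + 1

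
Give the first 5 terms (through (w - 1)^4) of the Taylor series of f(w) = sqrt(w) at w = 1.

-5*(w - 1)^4/128 + (w - 1)^3/16 - (w - 1)^2/8 + (w - 1)/2 + 1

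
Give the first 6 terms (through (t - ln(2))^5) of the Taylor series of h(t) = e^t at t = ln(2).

(t - ln(2))^5/60 + (t - ln(2))^4/12 + (t - ln(2))^3/3 + (t - ln(2))^2 + 2*(t - ln(2)) + 2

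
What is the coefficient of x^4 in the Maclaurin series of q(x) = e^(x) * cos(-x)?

Expand each factor separately, then convolve coefficients.

-1/6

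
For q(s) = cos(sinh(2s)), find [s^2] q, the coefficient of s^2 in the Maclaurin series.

Plug the Maclaurin series of the inner function into that of the outer and collect terms.
q(0) = 1
q′(0) = 0
q′′(0) = -4
Then c_k = q^(k)(0)/k! gives each Taylor coefficient.

-2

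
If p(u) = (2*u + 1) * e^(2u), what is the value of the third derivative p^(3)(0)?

Distribute the polynomial across the series and collect like powers.
The coefficient of u^3 in the expansion is 16/3, so p′′′(0) = 3! * (16/3) = 32.

32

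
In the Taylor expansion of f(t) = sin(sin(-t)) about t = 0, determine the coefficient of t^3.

Let u equal the inner series; expand the outer function in u and truncate.
f(0) = 0
f′(0) = -1
f′′(0) = 0
f′′′(0) = 2
So c_3 = f′′′(0)/3! = 1/3.

1/3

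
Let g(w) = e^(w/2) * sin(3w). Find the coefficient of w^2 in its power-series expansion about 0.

3/2

Take the Cauchy product of the two expansions.
g(0) = 0
g′(0) = 3
g′′(0) = 3
The Taylor polynomial is Σ g^(k)(0)/k! · w^k.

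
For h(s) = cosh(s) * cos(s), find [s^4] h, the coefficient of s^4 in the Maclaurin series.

Expand each factor separately, then convolve coefficients.
h(0) = 1
h′(0) = 0
h′′(0) = 0
h′′′(0) = 0
h^(4)(0) = -4

-1/6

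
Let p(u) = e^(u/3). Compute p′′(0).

1/9

Compute the successive derivatives at the expansion point and divide by k!.
The coefficient of u^2 in the expansion is 1/18, so p′′(0) = 2! * (1/18) = 1/9.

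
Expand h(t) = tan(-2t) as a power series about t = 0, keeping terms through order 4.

Use the known series and substitute for the argument.
h(0) = 0
h′(0) = -2
h′′(0) = 0
h′′′(0) = -16
h^(4)(0) = 0
Then c_k = h^(k)(0)/k! gives each Taylor coefficient.

-8*t^3/3 - 2*t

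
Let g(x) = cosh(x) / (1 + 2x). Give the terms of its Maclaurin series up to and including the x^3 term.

Take the Cauchy product of the two expansions.
g(0) = 1
g′(0) = -2
g′′(0) = 9
g′′′(0) = -54
The Taylor polynomial is Σ g^(k)(0)/k! · x^k.

-9*x^3 + 9*x^2/2 - 2*x + 1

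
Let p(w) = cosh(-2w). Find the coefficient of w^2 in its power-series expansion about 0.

2

Apply the Taylor formula c_k = f^(k)(a)/k!.
p(0) = 1
p′(0) = 0
p′′(0) = 4
So c_2 = p′′(0)/2! = 2.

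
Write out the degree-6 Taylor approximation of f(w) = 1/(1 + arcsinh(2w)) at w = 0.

Plug the Maclaurin series of the inner function into that of the outer and collect terms.
f(0) = 1
f′(0) = -2
f′′(0) = 8
f′′′(0) = -40
f^(4)(0) = 256
f^(5)(0) = -2208
f^(6)(0) = 23552
Then c_k = f^(k)(0)/k! gives each Taylor coefficient.

1472*w^6/45 - 92*w^5/5 + 32*w^4/3 - 20*w^3/3 + 4*w^2 - 2*w + 1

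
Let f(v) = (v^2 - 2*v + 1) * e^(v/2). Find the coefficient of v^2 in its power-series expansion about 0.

Multiply each power in the prefactor through the base expansion.
f(0) = 1
f′(0) = -3/2
f′′(0) = 1/4
Then c_k = f^(k)(0)/k! gives each Taylor coefficient.

1/8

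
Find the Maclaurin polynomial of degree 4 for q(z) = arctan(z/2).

-z^3/24 + z/2

Apply the Taylor formula c_k = f^(k)(a)/k!.
q(0) = 0
q′(0) = 1/2
q′′(0) = 0
q′′′(0) = -1/4
q^(4)(0) = 0
The Taylor polynomial is Σ q^(k)(0)/k! · z^k.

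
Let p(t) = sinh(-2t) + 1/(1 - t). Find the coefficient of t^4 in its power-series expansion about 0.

1

Combine the two series term by term.
p(0) = 1
p′(0) = -1
p′′(0) = 2
p′′′(0) = -2
p^(4)(0) = 24
Then c_k = p^(k)(0)/k! gives each Taylor coefficient.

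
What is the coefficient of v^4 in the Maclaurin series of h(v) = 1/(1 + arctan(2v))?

Substitute the inner expansion into the outer series and collect powers.
h(0) = 1
h′(0) = -2
h′′(0) = 8
h′′′(0) = -32
h^(4)(0) = 128

16/3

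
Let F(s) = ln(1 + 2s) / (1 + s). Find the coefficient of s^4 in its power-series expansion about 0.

-32/3

Write out both Maclaurin series and multiply, keeping only the needed powers.
So c_4 = F^(4)(0)/4! = -32/3.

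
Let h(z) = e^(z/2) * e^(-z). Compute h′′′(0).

-1/8

Multiply the two series term by term and collect like powers.
The coefficient of z^3 in the expansion is -1/48, so h′′′(0) = 3! * (-1/48) = -1/8.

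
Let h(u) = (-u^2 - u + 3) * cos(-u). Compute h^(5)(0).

-5

Distribute the polynomial across the series and collect like powers.
From the series, [u^5] h = -1/24; multiply by 5! = 120 to get -5.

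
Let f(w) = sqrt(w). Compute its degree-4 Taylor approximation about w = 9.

-5*(w - 9)^4/279936 + (w - 9)^3/3888 - (w - 9)^2/216 + (w - 9)/6 + 3

[(w - 9)^0] = 3;  [(w - 9)^1] = 1/6;  [(w - 9)^2] = -1/216;  [(w - 9)^3] = 1/3888;  [(w - 9)^4] = -5/279936.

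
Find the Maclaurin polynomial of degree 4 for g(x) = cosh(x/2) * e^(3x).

Expand each factor separately, then convolve coefficients.
g(0) = 1
g′(0) = 3
g′′(0) = 37/4
g′′′(0) = 117/4
g^(4)(0) = 1513/16

1513*x^4/384 + 39*x^3/8 + 37*x^2/8 + 3*x + 1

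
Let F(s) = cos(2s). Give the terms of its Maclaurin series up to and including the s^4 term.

Differentiate repeatedly and evaluate at the center.
F(0) = 1
F′(0) = 0
F′′(0) = -4
F′′′(0) = 0
F^(4)(0) = 16
The Taylor polynomial is Σ F^(k)(0)/k! · s^k.

2*s^4/3 - 2*s^2 + 1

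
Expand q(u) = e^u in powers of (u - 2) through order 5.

q(2) = e^(2)
q′(2) = e^(2)
q′′(2) = e^(2)
q′′′(2) = e^(2)
q^(4)(2) = e^(2)
q^(5)(2) = e^(2)
Dividing each by k! gives the coefficients c_0, ..., c_5.

(u - 2)^5*e^(2)/120 + (u - 2)^4*e^(2)/24 + (u - 2)^3*e^(2)/6 + (u - 2)^2*e^(2)/2 + (u - 2)*e^(2) + e^(2)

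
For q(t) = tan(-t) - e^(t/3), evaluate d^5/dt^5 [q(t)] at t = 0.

Combine the two series term by term.
From the series, [t^5] q = -3889/29160; multiply by 5! = 120 to get -3889/243.

-3889/243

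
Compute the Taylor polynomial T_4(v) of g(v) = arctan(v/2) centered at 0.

-v^3/24 + v/2

g(0) = 0
g′(0) = 1/2
g′′(0) = 0
g′′′(0) = -1/4
g^(4)(0) = 0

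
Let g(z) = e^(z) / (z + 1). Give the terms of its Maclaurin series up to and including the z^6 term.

Multiply the numerator's expansion by the denominator's geometric series.

53*z^6/144 - 11*z^5/30 + 3*z^4/8 - z^3/3 + z^2/2 + 1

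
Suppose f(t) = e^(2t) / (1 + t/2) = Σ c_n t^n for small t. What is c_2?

5/4

Expand each factor separately, then convolve coefficients.
So c_2 = f′′(0)/2! = 5/4.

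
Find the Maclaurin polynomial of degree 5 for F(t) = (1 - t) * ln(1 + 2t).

52*t^5/5 - 20*t^4/3 + 14*t^3/3 - 4*t^2 + 2*t

Distribute the polynomial across the series and collect like powers.
[t^0] = 0;  [t^1] = 2;  [t^2] = -4;  [t^3] = 14/3;  [t^4] = -20/3;  [t^5] = 52/5.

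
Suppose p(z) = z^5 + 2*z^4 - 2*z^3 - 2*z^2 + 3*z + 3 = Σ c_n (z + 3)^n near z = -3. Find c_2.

[(z + 3)^0] = -51;  [(z + 3)^1] = 150;  [(z + 3)^2] = -146.

-146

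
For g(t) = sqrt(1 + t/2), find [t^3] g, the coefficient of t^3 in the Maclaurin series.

Compute the successive derivatives at the expansion point and divide by k!.

1/128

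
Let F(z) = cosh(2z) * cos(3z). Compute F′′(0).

-5

Write out both Maclaurin series and multiply, keeping only the needed powers.
From the series, [z^2] F = -5/2; multiply by 2! = 2 to get -5.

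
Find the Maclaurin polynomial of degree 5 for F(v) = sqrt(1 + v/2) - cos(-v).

7*v^5/8192 - 271*v^4/6144 + v^3/128 + 15*v^2/32 + v/4

Expand each term separately and add.
F(0) = 0
F′(0) = 1/4
F′′(0) = 15/16
F′′′(0) = 3/64
F^(4)(0) = -271/256
F^(5)(0) = 105/1024
The Taylor polynomial is Σ F^(k)(0)/k! · v^k.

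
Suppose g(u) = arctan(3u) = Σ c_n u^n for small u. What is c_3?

-9

Compute the successive derivatives at the expansion point and divide by k!.
g(0) = 0
g′(0) = 3
g′′(0) = 0
g′′′(0) = -54
So c_3 = g′′′(0)/3! = -9.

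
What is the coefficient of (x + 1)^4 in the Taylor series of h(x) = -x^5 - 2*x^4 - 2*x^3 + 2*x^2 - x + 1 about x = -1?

[(x + 1)^0] = 5;  [(x + 1)^1] = -8;  [(x + 1)^2] = 6;  [(x + 1)^3] = -4;  [(x + 1)^4] = 3.
So c_4 = h^(4)(-1)/4! = 3.

3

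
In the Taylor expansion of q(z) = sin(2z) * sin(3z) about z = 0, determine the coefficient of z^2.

6

Expand each factor separately, then convolve coefficients.
[z^0] = 0;  [z^1] = 0;  [z^2] = 6.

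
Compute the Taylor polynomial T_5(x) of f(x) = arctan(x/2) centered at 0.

f(0) = 0
f′(0) = 1/2
f′′(0) = 0
f′′′(0) = -1/4
f^(4)(0) = 0
f^(5)(0) = 3/4

x^5/160 - x^3/24 + x/2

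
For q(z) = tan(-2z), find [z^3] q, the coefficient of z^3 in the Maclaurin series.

-8/3

q(0) = 0
q′(0) = -2
q′′(0) = 0
q′′′(0) = -16
The Taylor polynomial is Σ q^(k)(0)/k! · z^k.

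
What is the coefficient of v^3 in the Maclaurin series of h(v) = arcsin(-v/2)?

Use the known series and substitute for the argument.

-1/48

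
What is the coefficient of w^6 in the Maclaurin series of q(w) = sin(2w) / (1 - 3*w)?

Multiply the numerator's expansion by the denominator's geometric series.
q(0) = 0
q′(0) = 2
q′′(0) = 12
q′′′(0) = 100
q^(4)(0) = 1200
q^(5)(0) = 18032
q^(6)(0) = 324576

2254/5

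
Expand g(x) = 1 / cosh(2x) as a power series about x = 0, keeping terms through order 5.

Write the quotient as an unknown series and match coefficients against numerator = denominator · series.
g(0) = 1
g′(0) = 0
g′′(0) = -4
g′′′(0) = 0
g^(4)(0) = 80
g^(5)(0) = 0
The Taylor polynomial is Σ g^(k)(0)/k! · x^k.

10*x^4/3 - 2*x^2 + 1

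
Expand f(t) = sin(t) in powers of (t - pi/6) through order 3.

-sqrt(3)*(t - pi/6)^3/12 - (t - pi/6)^2/4 + sqrt(3)*(t - pi/6)/2 + 1/2

[(t - pi/6)^0] = 1/2;  [(t - pi/6)^1] = sqrt(3)/2;  [(t - pi/6)^2] = -1/4;  [(t - pi/6)^3] = -sqrt(3)/12.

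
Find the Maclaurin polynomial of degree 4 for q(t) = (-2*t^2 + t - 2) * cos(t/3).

Distribute the polynomial across the series and collect like powers.
q(0) = -2
q′(0) = 1
q′′(0) = -34/9
q′′′(0) = -1/3
q^(4)(0) = 214/81
Dividing each by k! gives the coefficients c_0, ..., c_4.

107*t^4/972 - t^3/18 - 17*t^2/9 + t - 2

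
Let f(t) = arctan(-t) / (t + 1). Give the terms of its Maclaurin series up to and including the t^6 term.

13*t^6/15 - 13*t^5/15 + 2*t^4/3 - 2*t^3/3 + t^2 - t

Use 1/(1 - r) = Σ r^k on the denominator, then take the Cauchy product.
f(0) = 0
f′(0) = -1
f′′(0) = 2
f′′′(0) = -4
f^(4)(0) = 16
f^(5)(0) = -104
f^(6)(0) = 624
The Taylor polynomial is Σ f^(k)(0)/k! · t^k.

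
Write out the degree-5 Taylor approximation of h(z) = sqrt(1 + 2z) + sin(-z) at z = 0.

Combine the two series term by term.
[z^0] = 1;  [z^1] = 0;  [z^2] = -1/2;  [z^3] = 2/3;  [z^4] = -5/8;  [z^5] = 13/15.

13*z^5/15 - 5*z^4/8 + 2*z^3/3 - z^2/2 + 1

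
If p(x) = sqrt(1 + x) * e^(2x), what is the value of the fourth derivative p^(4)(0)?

449/16

Write out both Maclaurin series and multiply, keeping only the needed powers.
The coefficient of x^4 in the expansion is 449/384, so p^(4)(0) = 4! * (449/384) = 449/16.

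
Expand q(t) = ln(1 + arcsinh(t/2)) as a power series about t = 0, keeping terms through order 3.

Compose series: expand the inner function first, then feed it into the outer expansion.
q(0) = 0
q′(0) = 1/2
q′′(0) = -1/4
q′′′(0) = 1/8
Then c_k = q^(k)(0)/k! gives each Taylor coefficient.

t^3/48 - t^2/8 + t/2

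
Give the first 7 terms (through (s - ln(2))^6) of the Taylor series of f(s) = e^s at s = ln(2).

Differentiate repeatedly and evaluate at the center.

(s - ln(2))^6/360 + (s - ln(2))^5/60 + (s - ln(2))^4/12 + (s - ln(2))^3/3 + (s - ln(2))^2 + 2*(s - ln(2)) + 2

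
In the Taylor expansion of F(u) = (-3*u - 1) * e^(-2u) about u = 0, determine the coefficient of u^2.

Multiply each power in the prefactor through the base expansion.
F(0) = -1
F′(0) = -1
F′′(0) = 8
So c_2 = F′′(0)/2! = 4.

4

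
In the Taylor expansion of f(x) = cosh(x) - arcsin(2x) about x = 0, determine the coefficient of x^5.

-12/5

Combine the two series term by term.
[x^0] = 1;  [x^1] = -2;  [x^2] = 1/2;  [x^3] = -4/3;  [x^4] = 1/24;  [x^5] = -12/5.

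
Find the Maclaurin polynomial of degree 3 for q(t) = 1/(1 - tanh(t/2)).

Compose series: expand the inner function first, then feed it into the outer expansion.
q(0) = 1
q′(0) = 1/2
q′′(0) = 1/2
q′′′(0) = 1/2
Then c_k = q^(k)(0)/k! gives each Taylor coefficient.

t^3/12 + t^2/4 + t/2 + 1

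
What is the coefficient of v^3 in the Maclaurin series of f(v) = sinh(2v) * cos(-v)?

Take the Cauchy product of the two expansions.

1/3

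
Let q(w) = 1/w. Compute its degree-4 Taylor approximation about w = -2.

-(w + 2)^4/32 - (w + 2)^3/16 - (w + 2)^2/8 - (w + 2)/4 - 1/2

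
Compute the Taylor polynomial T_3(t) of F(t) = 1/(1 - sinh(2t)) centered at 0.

Compose series: expand the inner function first, then feed it into the outer expansion.
[t^0] = 1;  [t^1] = 2;  [t^2] = 4;  [t^3] = 28/3.

28*t^3/3 + 4*t^2 + 2*t + 1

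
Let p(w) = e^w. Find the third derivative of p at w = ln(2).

From the series, [(w - ln(2))^3] p = 1/3; multiply by 3! = 6 to get 2.

2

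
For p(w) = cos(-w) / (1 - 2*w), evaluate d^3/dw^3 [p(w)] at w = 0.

42

Expand 1/(denominator) as a geometric series and multiply by the numerator's series.
The coefficient of w^3 in the expansion is 7, so p′′′(0) = 3! * (7) = 42.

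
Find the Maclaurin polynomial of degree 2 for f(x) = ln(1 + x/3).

Compute the successive derivatives at the expansion point and divide by k!.
[x^0] = 0;  [x^1] = 1/3;  [x^2] = -1/18.

-x^2/18 + x/3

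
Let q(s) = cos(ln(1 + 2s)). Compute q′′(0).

Substitute the inner expansion into the outer series and collect powers.
From the series, [s^2] q = -2; multiply by 2! = 2 to get -4.

-4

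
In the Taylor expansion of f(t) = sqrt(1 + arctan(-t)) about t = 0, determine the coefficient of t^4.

Plug the Maclaurin series of the inner function into that of the outer and collect terms.
f(0) = 1
f′(0) = -1/2
f′′(0) = -1/4
f′′′(0) = 5/8
f^(4)(0) = 17/16

17/384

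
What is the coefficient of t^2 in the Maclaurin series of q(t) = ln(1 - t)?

-1/2

[t^0] = 0;  [t^1] = -1;  [t^2] = -1/2.
So c_2 = q′′(0)/2! = -1/2.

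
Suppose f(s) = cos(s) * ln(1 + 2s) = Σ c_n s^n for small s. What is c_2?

Take the Cauchy product of the two expansions.

-2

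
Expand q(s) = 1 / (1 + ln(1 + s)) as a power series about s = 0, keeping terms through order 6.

3289*s^6/360 - 347*s^5/60 + 11*s^4/3 - 7*s^3/3 + 3*s^2/2 - s + 1

Expand as Σ (-1)^k u^k with u equal to the inner function's series.
[s^0] = 1;  [s^1] = -1;  [s^2] = 3/2;  [s^3] = -7/3;  [s^4] = 11/3;  [s^5] = -347/60;  [s^6] = 3289/360.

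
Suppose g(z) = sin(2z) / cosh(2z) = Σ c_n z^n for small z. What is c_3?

-16/3

Write the quotient as an unknown series and match coefficients against numerator = denominator · series.
g(0) = 0
g′(0) = 2
g′′(0) = 0
g′′′(0) = -32
So c_3 = g′′′(0)/3! = -16/3.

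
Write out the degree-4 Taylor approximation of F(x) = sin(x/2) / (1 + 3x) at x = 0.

-215*x^4/16 + 215*x^3/48 - 3*x^2/2 + x/2

Take the Cauchy product of the two expansions.
[x^0] = 0;  [x^1] = 1/2;  [x^2] = -3/2;  [x^3] = 215/48;  [x^4] = -215/16.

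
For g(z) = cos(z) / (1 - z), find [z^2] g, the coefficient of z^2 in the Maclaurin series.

1/2

Multiply the numerator's expansion by the denominator's geometric series.
[z^0] = 1;  [z^1] = 1;  [z^2] = 1/2.
So c_2 = g′′(0)/2! = 1/2.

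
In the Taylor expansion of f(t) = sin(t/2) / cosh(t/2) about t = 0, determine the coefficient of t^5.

Invert the denominator's series and multiply.

3/320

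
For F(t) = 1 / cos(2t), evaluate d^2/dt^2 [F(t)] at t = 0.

Invert the denominator's series and multiply.
From the series, [t^2] F = 2; multiply by 2! = 2 to get 4.

4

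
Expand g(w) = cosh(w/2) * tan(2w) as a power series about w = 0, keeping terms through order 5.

Multiply the two series term by term and collect like powers.
g(0) = 0
g′(0) = 2
g′′(0) = 0
g′′′(0) = 35/2
g^(4)(0) = 0
g^(5)(0) = 4421/8
Then c_k = g^(k)(0)/k! gives each Taylor coefficient.

4421*w^5/960 + 35*w^3/12 + 2*w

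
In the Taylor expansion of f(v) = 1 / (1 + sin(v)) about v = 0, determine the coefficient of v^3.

-5/6

Expand as Σ (-1)^k u^k with u equal to the inner function's series.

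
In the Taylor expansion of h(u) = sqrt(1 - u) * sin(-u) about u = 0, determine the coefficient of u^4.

Multiply the two series term by term and collect like powers.
h(0) = 0
h′(0) = -1
h′′(0) = 1
h′′′(0) = 7/4
h^(4)(0) = -1/2
So c_4 = h^(4)(0)/4! = -1/48.

-1/48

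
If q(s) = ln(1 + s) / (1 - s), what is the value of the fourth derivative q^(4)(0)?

Expand each factor separately, then convolve coefficients.
From the series, [s^4] q = 7/12; multiply by 4! = 24 to get 14.

14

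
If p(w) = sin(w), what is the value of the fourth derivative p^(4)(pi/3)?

From the series, [(w - pi/3)^4] p = sqrt(3)/48; multiply by 4! = 24 to get sqrt(3)/2.

sqrt(3)/2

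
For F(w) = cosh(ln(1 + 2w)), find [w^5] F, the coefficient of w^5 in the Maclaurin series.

-16

Substitute the inner expansion into the outer series and collect powers.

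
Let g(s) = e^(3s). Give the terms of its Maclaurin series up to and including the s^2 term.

g(0) = 1
g′(0) = 3
g′′(0) = 9
Dividing each by k! gives the coefficients c_0, ..., c_2.

9*s^2/2 + 3*s + 1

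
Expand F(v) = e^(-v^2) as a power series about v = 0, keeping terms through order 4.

v^4/2 - v^2 + 1

[v^0] = 1;  [v^1] = 0;  [v^2] = -1;  [v^3] = 0;  [v^4] = 1/2.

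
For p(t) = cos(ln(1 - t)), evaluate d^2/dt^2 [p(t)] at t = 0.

Compose series: expand the inner function first, then feed it into the outer expansion.
The coefficient of t^2 in the expansion is -1/2, so p′′(0) = 2! * (-1/2) = -1.

-1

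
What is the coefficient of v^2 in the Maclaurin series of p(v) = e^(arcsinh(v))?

1/2

Substitute the inner expansion into the outer series and collect powers.
p(0) = 1
p′(0) = 1
p′′(0) = 1
So c_2 = p′′(0)/2! = 1/2.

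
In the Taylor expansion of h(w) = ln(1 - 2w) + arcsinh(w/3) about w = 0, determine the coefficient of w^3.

-433/162

Add the two expansions coefficient-wise.
[w^0] = 0;  [w^1] = -5/3;  [w^2] = -2;  [w^3] = -433/162.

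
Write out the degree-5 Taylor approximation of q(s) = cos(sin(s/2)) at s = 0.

5*s^4/384 - s^2/8 + 1

Let u equal the inner series; expand the outer function in u and truncate.
q(0) = 1
q′(0) = 0
q′′(0) = -1/4
q′′′(0) = 0
q^(4)(0) = 5/16
q^(5)(0) = 0
Then c_k = q^(k)(0)/k! gives each Taylor coefficient.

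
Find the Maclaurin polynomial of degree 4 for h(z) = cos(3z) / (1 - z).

-z^4/8 - 7*z^3/2 - 7*z^2/2 + z + 1

Multiply the two series term by term and collect like powers.
[z^0] = 1;  [z^1] = 1;  [z^2] = -7/2;  [z^3] = -7/2;  [z^4] = -1/8.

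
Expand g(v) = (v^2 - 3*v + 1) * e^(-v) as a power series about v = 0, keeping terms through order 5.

Multiply each power in the prefactor through the base expansion.
g(0) = 1
g′(0) = -4
g′′(0) = 9
g′′′(0) = -16
g^(4)(0) = 25
g^(5)(0) = -36

-3*v^5/10 + 25*v^4/24 - 8*v^3/3 + 9*v^2/2 - 4*v + 1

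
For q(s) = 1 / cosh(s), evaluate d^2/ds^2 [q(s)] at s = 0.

-1

Invert the denominator's series and multiply.
The coefficient of s^2 in the expansion is -1/2, so q′′(0) = 2! * (-1/2) = -1.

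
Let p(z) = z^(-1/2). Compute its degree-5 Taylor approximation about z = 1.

-63*(z - 1)^5/256 + 35*(z - 1)^4/128 - 5*(z - 1)^3/16 + 3*(z - 1)^2/8 - (z - 1)/2 + 1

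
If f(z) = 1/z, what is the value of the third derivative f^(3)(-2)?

Apply the Taylor formula c_k = f^(k)(a)/k!.
The coefficient of (z + 2)^3 in the expansion is -1/16, so f′′′(-2) = 3! * (-1/16) = -3/8.

-3/8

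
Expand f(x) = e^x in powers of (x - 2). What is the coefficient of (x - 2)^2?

f(2) = e^(2)
f′(2) = e^(2)
f′′(2) = e^(2)

e^(2)/2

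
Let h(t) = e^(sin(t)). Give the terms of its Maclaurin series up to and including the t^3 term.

t^2/2 + t + 1

Substitute the inner expansion into the outer series and collect powers.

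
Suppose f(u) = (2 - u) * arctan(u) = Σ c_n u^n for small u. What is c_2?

-1

Distribute the polynomial across the series and collect like powers.
f(0) = 0
f′(0) = 2
f′′(0) = -2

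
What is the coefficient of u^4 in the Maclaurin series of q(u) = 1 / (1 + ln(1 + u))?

11/3

Expand as Σ (-1)^k u^k with u equal to the inner function's series.
q(0) = 1
q′(0) = -1
q′′(0) = 3
q′′′(0) = -14
q^(4)(0) = 88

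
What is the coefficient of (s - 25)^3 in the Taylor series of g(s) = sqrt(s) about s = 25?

1/50000

Compute the successive derivatives at the expansion point and divide by k!.
[(s - 25)^0] = 5;  [(s - 25)^1] = 1/10;  [(s - 25)^2] = -1/1000;  [(s - 25)^3] = 1/50000.
So c_3 = g′′′(25)/3! = 1/50000.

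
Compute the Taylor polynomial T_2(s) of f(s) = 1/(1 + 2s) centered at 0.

4*s^2 - 2*s + 1

f(0) = 1
f′(0) = -2
f′′(0) = 8
Dividing each by k! gives the coefficients c_0, ..., c_2.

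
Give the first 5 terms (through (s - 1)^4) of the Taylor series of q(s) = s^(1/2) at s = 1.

Use the known series and substitute for the argument.
[(s - 1)^0] = 1;  [(s - 1)^1] = 1/2;  [(s - 1)^2] = -1/8;  [(s - 1)^3] = 1/16;  [(s - 1)^4] = -5/128.

-5*(s - 1)^4/128 + (s - 1)^3/16 - (s - 1)^2/8 + (s - 1)/2 + 1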